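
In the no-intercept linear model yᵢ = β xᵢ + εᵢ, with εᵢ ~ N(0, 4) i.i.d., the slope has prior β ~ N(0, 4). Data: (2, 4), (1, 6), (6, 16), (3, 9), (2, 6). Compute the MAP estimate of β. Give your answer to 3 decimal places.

log p(β | y) = −Σ(yᵢ − βxᵢ)²/(2·4) − β²/(2·4) + const.
Setting the derivative to zero: Σxᵢ(yᵢ − βxᵢ)/4 − β/4 = 0, so β = Σxᵢyᵢ / (Σxᵢ² + σ²/τ²).
Σxᵢyᵢ = 2·4 + 1·6 + 6·16 + 3·9 + 2·6 = 149; Σxᵢ² = 54; σ²/τ² = 1.
β̂_MAP = 149 / (54 + 1) = 149/55 ≈ 2.709.

β̂_MAP = 2.709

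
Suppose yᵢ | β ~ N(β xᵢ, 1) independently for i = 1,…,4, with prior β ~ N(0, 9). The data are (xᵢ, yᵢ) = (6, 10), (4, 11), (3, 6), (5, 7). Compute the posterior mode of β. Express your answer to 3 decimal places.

β̂_MAP = 1.823

log p(β | y) = −Σ(yᵢ − βxᵢ)²/(2·1) − β²/(2·9) + const.
Setting the derivative to zero: Σxᵢ(yᵢ − βxᵢ)/1 − β/9 = 0, so β = Σxᵢyᵢ / (Σxᵢ² + σ²/τ²).
Σxᵢyᵢ = 6·10 + 4·11 + 3·6 + 5·7 = 157; Σxᵢ² = 86; σ²/τ² = 1/9.
β̂_MAP = 157 / (86 + 1/9) = 157/(775/9) = 1413/775 ≈ 1.823.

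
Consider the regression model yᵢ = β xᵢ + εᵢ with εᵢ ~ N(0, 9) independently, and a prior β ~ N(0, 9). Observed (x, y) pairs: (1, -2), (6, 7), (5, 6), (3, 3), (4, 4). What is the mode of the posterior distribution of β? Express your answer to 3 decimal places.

log p(β | y) = −Σ(yᵢ − βxᵢ)²/(2·9) − β²/(2·9) + const.
Setting the derivative to zero: Σxᵢ(yᵢ − βxᵢ)/9 − β/9 = 0, so β = Σxᵢyᵢ / (Σxᵢ² + σ²/τ²).
Σxᵢyᵢ = 1·(-2) + 6·7 + 5·6 + 3·3 + 4·4 = 95; Σxᵢ² = 87; σ²/τ² = 1.
β̂_MAP = 95 / (87 + 1) = 95/88 ≈ 1.080.

β̂_MAP = 1.080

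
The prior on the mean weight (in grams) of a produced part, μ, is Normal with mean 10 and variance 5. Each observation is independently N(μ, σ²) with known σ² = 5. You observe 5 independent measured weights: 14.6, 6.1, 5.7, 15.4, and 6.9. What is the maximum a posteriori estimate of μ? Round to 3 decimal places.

μ̂_MAP = 9.783

n = 5; x̄ = (14.6 + 6.1 + 5.7 + 15.4 + 6.9)/5 = 48.7/5 = 9.74.
For a Normal prior and Normal likelihood with known variance, the posterior is Normal; its mode equals its mean, the precision-weighted average.
Prior precision 1/σ₀² = 1/5 = 0.2; data precision n/σ² = 5/5 = 1.
μ̂ = (0.2·10 + 1·9.74) / (0.2 + 1) = 11.74/1.2 = 587/60 ≈ 9.783.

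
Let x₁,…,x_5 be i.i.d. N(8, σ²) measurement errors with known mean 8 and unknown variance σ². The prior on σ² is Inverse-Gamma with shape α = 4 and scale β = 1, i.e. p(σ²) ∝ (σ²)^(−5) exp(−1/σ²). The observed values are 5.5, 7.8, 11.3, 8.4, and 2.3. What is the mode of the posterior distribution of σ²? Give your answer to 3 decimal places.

σ̂²_MAP = 3.455

Sum of squared deviations about the known mean: SS = (5.5−8)² + (7.8−8)² + (11.3−8)² + (8.4−8)² + (2.3−8)² = 49.83.
The Normal likelihood contributes (σ²)^(−n/2) exp(−SS/(2σ²)), so the posterior is Inverse-Gamma(α + n/2, β + SS/2) = Inverse-Gamma(6.5, 25.915).
The mode of Inverse-Gamma(a, b) is b/(a+1) = 25.915/7.5 ≈ 3.455.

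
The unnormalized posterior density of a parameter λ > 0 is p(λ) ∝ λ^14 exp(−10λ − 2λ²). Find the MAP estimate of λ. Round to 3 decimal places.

λ̂_MAP = 1.000

ℓ'(λ) = 14/λ − 10 − 4λ. Setting this to zero and multiplying by λ: 4λ² + 10λ − 14 = 0.
λ = (−10 + √(10² + 4·4·14)) / (2·4) = (−10 + √324) / 8 = (−10 + 18)/8 = 1.
ℓ''(λ) = −14/λ² − 4 < 0, confirming a maximum.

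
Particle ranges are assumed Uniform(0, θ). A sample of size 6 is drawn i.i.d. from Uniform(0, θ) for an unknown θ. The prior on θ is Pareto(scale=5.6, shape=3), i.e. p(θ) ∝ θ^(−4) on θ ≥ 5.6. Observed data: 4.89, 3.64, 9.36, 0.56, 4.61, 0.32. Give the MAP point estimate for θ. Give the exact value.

θ̂_MAP = 9.36

The Uniform(0, θ) likelihood is θ^(−n) for θ ≥ max(xᵢ), zero otherwise. Here max(xᵢ) = 9.36.
Posterior ∝ θ^(−4) · θ^(−6) = θ^(−10) on θ ≥ max(5.6, 9.36) = 9.36.
This density is strictly decreasing in θ, so the posterior mode lies at the lower boundary of the support.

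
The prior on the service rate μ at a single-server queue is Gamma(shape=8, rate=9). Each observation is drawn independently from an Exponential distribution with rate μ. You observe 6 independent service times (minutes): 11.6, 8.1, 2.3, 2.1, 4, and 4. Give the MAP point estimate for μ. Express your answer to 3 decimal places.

The Exponential(rate=μ) likelihood is ∝ μ^n e^(−μΣtᵢ). Here n = 6 and Σtᵢ = 11.6 + 8.1 + 2.3 + 2.1 + 4 + 4 = 32.1.
Posterior ∝ μ^7e^(−9μ) · μ^6e^(−32.1μ) = μ^13e^(−41.1μ), i.e. Gamma(14, 41.1).
Mode = (a−1)/b = 13/41.1 ≈ 0.316.

μ̂_MAP = 0.316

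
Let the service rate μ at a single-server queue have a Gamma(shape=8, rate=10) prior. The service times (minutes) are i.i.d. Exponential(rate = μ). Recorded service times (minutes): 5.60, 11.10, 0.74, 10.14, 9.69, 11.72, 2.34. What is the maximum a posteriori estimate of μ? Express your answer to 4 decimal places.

The Exponential(rate=μ) likelihood is ∝ μ^n e^(−μΣtᵢ). Here n = 7 and Σtᵢ = 5.60 + 11.10 + 0.74 + 10.14 + 9.69 + 11.72 + 2.34 = 51.33.
Posterior ∝ μ^7e^(−10μ) · μ^7e^(−51.33μ) = μ^14e^(−61.33μ), i.e. Gamma(15, 61.33).
Mode = (a−1)/b = 14/61.33 ≈ 0.2283.

μ̂_MAP = 0.2283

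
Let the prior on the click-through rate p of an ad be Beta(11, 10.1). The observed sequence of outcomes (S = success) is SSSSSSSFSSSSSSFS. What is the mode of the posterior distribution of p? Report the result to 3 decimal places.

Prior: Beta(11, 10.1).
Data: 14 successes in 16 trials (from the sequence). The binomial likelihood contributes p^14(1−p)^2, so the posterior is Beta(11+14, 10.1+2) = Beta(25, 12.1).
For Beta(a, b) with a, b > 1 the mode is (a−1)/(a+b−2) = 24/35.1 ≈ 0.684.

p̂_MAP = 0.684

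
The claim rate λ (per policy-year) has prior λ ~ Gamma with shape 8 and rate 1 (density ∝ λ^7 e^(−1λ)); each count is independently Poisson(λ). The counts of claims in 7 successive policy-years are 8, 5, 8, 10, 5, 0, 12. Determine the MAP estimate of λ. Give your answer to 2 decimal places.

Σxᵢ = 8+5+8+10+5+0+12 = 48, with n = 7.
Posterior ∝ λ^7e^(−1λ) · λ^48e^(−7λ) = λ^55e^(−8λ), i.e. Gamma(shape=56, rate=8).
The mode of a Gamma(a, b) with a ≥ 1 (shape–rate) is (a−1)/b = 55/8 ≈ 6.88.

λ̂_MAP = 6.88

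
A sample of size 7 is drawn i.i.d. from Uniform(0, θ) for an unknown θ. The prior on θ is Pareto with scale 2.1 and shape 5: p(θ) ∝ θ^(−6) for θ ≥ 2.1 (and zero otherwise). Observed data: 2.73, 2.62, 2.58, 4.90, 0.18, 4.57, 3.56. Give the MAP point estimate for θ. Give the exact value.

The Uniform(0, θ) likelihood is θ^(−n) for θ ≥ max(xᵢ), zero otherwise. Here max(xᵢ) = 4.90.
Posterior ∝ θ^(−6) · θ^(−7) = θ^(−13) on θ ≥ max(2.1, 4.90) = 4.90.
This density is strictly decreasing in θ, so the posterior mode lies at the lower boundary of the support.

θ̂_MAP = 4.90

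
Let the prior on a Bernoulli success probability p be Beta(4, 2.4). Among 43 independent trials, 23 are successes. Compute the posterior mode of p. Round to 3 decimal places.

Prior: Beta(4, 2.4).
Data: 23 successes in 43 trials. The binomial likelihood contributes p^23(1−p)^20, so the posterior is Beta(4+23, 2.4+20) = Beta(27, 22.4).
For Beta(a, b) with a, b > 1 the mode is (a−1)/(a+b−2) = 26/47.4 ≈ 0.549.

p̂_MAP = 0.549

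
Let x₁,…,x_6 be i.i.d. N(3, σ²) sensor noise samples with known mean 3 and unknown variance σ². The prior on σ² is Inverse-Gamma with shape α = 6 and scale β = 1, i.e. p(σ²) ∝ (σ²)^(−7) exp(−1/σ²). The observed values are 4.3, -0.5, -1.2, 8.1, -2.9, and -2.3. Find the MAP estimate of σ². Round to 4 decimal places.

σ̂²_MAP = 6.1245

Sum of squared deviations about the known mean: SS = (4.3−3)² + (-0.5−3)² + (-1.2−3)² + (8.1−3)² + (-2.9−3)² + (-2.3−3)² = 120.49.
The Normal likelihood contributes (σ²)^(−n/2) exp(−SS/(2σ²)), so the posterior is Inverse-Gamma(α + n/2, β + SS/2) = Inverse-Gamma(9, 61.245).
The mode of Inverse-Gamma(a, b) is b/(a+1) = 61.245/10 ≈ 6.1245.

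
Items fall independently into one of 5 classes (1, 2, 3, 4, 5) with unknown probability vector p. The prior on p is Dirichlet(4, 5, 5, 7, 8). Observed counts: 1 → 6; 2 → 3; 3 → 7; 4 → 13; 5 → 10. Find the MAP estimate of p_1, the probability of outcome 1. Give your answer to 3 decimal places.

MAP estimate: 0.143

The posterior is Dirichlet(αᵢ + nᵢ) = Dirichlet(10, 8, 12, 20, 18).
For a Dirichlet(a₁,…,a_K) with all aᵢ > 1, the mode has j-th component (aⱼ − 1)/(Σaᵢ − K).
Here Σaᵢ = 68 and K = 5, so p_1 = (10 − 1)/(68 − 5) = 9/63 ≈ 0.143.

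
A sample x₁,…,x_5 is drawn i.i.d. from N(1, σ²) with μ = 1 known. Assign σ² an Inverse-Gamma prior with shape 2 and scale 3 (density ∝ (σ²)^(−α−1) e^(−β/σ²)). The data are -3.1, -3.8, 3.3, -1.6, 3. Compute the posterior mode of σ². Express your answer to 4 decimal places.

σ̂²_MAP = 5.6273

Sum of squared deviations about the known mean: SS = (-3.1−1)² + (-3.8−1)² + (3.3−1)² + (-1.6−1)² + (3−1)² = 55.9.
The Normal likelihood contributes (σ²)^(−n/2) exp(−SS/(2σ²)), so the posterior is Inverse-Gamma(α + n/2, β + SS/2) = Inverse-Gamma(4.5, 30.95).
The mode of Inverse-Gamma(a, b) is b/(a+1) = 30.95/5.5 ≈ 5.6273.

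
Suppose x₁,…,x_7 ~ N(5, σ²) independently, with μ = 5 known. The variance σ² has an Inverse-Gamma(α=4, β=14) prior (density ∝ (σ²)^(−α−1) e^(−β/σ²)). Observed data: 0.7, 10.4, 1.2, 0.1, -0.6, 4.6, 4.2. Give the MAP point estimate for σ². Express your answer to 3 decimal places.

Sum of squared deviations about the known mean: SS = (0.7−5)² + (10.4−5)² + (1.2−5)² + (0.1−5)² + (-0.6−5)² + (4.6−5)² + (4.2−5)² = 118.26.
The Normal likelihood contributes (σ²)^(−n/2) exp(−SS/(2σ²)), so the posterior is Inverse-Gamma(α + n/2, β + SS/2) = Inverse-Gamma(7.5, 73.13).
The mode of Inverse-Gamma(a, b) is b/(a+1) = 73.13/8.5 ≈ 8.604.

σ̂²_MAP = 8.604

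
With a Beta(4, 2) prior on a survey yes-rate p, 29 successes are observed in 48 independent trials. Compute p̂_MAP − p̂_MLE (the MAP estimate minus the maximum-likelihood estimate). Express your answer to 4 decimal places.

MAP − MLE = 0.0112

Posterior is Beta(33, 21); MAP = (33−1)/(54−2) = 32/52 ≈ 0.61538.
MLE ignores the prior: p̂_MLE = k/n = 29/48 ≈ 0.60417.
Difference = 32/52 − 29/48 = 7/624 ≈ 0.0112.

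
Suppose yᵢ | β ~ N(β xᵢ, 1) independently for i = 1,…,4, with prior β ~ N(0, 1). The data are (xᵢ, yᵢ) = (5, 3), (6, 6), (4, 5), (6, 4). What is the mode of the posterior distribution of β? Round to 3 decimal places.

log p(β | y) = −Σ(yᵢ − βxᵢ)²/(2·1) − β²/(2·1) + const.
Setting the derivative to zero: Σxᵢ(yᵢ − βxᵢ)/1 − β/1 = 0, so β = Σxᵢyᵢ / (Σxᵢ² + σ²/τ²).
Σxᵢyᵢ = 5·3 + 6·6 + 4·5 + 6·4 = 95; Σxᵢ² = 113; σ²/τ² = 1.
β̂_MAP = 95 / (113 + 1) = 95/114 ≈ 0.833.

β̂_MAP = 0.833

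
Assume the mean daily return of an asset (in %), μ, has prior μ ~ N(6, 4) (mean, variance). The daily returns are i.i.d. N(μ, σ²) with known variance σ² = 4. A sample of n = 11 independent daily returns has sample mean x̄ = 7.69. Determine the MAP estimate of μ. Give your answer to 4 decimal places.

μ̂_MAP = 7.5492

n = 11, x̄ = 7.69.
For a Normal prior and Normal likelihood with known variance, the posterior is Normal; its mode equals its mean, the precision-weighted average.
Prior precision 1/σ₀² = 1/4 = 0.25; data precision n/σ² = 11/4 = 2.75.
μ̂ = (0.25·6 + 2.75·7.69) / (0.25 + 2.75) = 22.6475/3 = 9059/1200 ≈ 7.5492.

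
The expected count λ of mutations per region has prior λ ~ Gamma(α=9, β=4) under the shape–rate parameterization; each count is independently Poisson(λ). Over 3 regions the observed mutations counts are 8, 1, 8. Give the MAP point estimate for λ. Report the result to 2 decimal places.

λ̂_MAP = 3.57

Σxᵢ = 8+1+8 = 17, with n = 3.
Posterior ∝ λ^8e^(−4λ) · λ^17e^(−3λ) = λ^25e^(−7λ), i.e. Gamma(shape=26, rate=7).
The mode of a Gamma(a, b) with a ≥ 1 (shape–rate) is (a−1)/b = 25/7 ≈ 3.57.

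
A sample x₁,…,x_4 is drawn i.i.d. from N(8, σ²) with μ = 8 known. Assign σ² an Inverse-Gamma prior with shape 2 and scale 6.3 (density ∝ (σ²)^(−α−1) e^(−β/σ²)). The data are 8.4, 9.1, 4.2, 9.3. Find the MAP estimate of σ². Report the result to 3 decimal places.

Sum of squared deviations about the known mean: SS = (8.4−8)² + (9.1−8)² + (4.2−8)² + (9.3−8)² = 17.5.
The Normal likelihood contributes (σ²)^(−n/2) exp(−SS/(2σ²)), so the posterior is Inverse-Gamma(α + n/2, β + SS/2) = Inverse-Gamma(4, 15.05).
The mode of Inverse-Gamma(a, b) is b/(a+1) = 15.05/5 ≈ 3.010.

σ̂²_MAP = 3.010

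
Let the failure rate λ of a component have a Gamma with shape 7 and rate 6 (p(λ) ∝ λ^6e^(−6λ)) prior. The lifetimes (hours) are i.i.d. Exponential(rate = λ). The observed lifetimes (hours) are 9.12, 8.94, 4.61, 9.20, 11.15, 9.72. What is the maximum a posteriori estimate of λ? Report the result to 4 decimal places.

The Exponential(rate=λ) likelihood is ∝ λ^n e^(−λΣtᵢ). Here n = 6 and Σtᵢ = 9.12 + 8.94 + 4.61 + 9.20 + 11.15 + 9.72 = 52.74.
Posterior ∝ λ^6e^(−6λ) · λ^6e^(−52.74λ) = λ^12e^(−58.74λ), i.e. Gamma(13, 58.74).
Mode = (a−1)/b = 12/58.74 ≈ 0.2043.

λ̂_MAP = 0.2043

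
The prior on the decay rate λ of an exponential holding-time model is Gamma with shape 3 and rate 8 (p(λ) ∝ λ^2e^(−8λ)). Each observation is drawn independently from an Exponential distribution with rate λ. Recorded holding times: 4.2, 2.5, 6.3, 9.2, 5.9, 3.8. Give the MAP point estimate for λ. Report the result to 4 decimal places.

The Exponential(rate=λ) likelihood is ∝ λ^n e^(−λΣtᵢ). Here n = 6 and Σtᵢ = 4.2 + 2.5 + 6.3 + 9.2 + 5.9 + 3.8 = 31.9.
Posterior ∝ λ^2e^(−8λ) · λ^6e^(−31.9λ) = λ^8e^(−39.9λ), i.e. Gamma(9, 39.9).
Mode = (a−1)/b = 8/39.9 ≈ 0.2005.

λ̂_MAP = 0.2005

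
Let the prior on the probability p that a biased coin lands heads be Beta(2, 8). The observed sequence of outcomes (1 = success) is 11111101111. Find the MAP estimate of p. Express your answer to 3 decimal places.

p̂_MAP = 0.579

Prior: Beta(2, 8).
Data: 10 successes in 11 trials (from the sequence). The binomial likelihood contributes p^10(1−p)^1, so the posterior is Beta(2+10, 8+1) = Beta(12, 9).
For Beta(a, b) with a, b > 1 the mode is (a−1)/(a+b−2) = 11/19 ≈ 0.579.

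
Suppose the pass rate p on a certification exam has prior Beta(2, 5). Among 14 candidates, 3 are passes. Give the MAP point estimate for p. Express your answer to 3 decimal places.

p̂_MAP = 0.211

Prior: Beta(2, 5).
Data: 3 successes in 14 trials. The binomial likelihood contributes p^3(1−p)^11, so the posterior is Beta(2+3, 5+11) = Beta(5, 16).
For Beta(a, b) with a, b > 1 the mode is (a−1)/(a+b−2) = 4/19 ≈ 0.211.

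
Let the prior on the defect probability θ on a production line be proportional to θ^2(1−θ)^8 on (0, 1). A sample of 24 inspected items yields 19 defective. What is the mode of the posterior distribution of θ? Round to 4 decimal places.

θ̂_MAP = 0.6176

The prior density ∝ θ^2(1−θ)^8 is the kernel of Beta(3, 9).
Data: 19 successes in 24 trials. The binomial likelihood contributes θ^19(1−θ)^5, so the posterior is Beta(3+19, 9+5) = Beta(22, 14).
For Beta(a, b) with a, b > 1 the mode is (a−1)/(a+b−2) = 21/34 ≈ 0.6176.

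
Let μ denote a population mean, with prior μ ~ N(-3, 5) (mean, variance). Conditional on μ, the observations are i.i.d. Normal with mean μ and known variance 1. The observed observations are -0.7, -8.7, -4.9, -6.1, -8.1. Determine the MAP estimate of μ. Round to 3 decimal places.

n = 5; x̄ = ((-0.7) + (-8.7) + (-4.9) + (-6.1) + (-8.1))/5 = -28.5/5 = -5.7.
For a Normal prior and Normal likelihood with known variance, the posterior is Normal; its mode equals its mean, the precision-weighted average.
Prior precision 1/σ₀² = 1/5 = 0.2; data precision n/σ² = 5/1 = 5.
μ̂ = (0.2·(-3) + 5·(-5.7)) / (0.2 + 5) = (-29.1)/5.2 = -291/52 ≈ -5.596.

μ̂_MAP = -5.596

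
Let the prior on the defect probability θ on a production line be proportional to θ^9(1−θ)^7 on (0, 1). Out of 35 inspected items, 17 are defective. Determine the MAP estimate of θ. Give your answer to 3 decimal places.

θ̂_MAP = 0.510

The prior density ∝ θ^9(1−θ)^7 is the kernel of Beta(10, 8).
Data: 17 successes in 35 trials. The binomial likelihood contributes θ^17(1−θ)^18, so the posterior is Beta(10+17, 8+18) = Beta(27, 26).
For Beta(a, b) with a, b > 1 the mode is (a−1)/(a+b−2) = 26/51 ≈ 0.510.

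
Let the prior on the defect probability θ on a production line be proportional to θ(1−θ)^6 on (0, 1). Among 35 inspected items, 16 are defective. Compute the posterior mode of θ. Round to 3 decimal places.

The prior density ∝ θ(1−θ)^6 is the kernel of Beta(2, 7).
Data: 16 successes in 35 trials. The binomial likelihood contributes θ^16(1−θ)^19, so the posterior is Beta(2+16, 7+19) = Beta(18, 26).
For Beta(a, b) with a, b > 1 the mode is (a−1)/(a+b−2) = 17/42 ≈ 0.405.

θ̂_MAP = 0.405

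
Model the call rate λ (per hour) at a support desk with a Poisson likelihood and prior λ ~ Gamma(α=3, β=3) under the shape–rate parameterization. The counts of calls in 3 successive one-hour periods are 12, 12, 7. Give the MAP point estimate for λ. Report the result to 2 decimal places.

Σxᵢ = 12+12+7 = 31, with n = 3.
Posterior ∝ λ^2e^(−3λ) · λ^31e^(−3λ) = λ^33e^(−6λ), i.e. Gamma(shape=34, rate=6).
The mode of a Gamma(a, b) with a ≥ 1 (shape–rate) is (a−1)/b = 33/6 ≈ 5.50.

λ̂_MAP = 5.50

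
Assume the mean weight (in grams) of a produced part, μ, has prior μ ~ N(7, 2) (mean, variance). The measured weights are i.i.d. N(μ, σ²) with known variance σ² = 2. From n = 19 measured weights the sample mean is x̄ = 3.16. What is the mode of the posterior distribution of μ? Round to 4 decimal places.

μ̂_MAP = 3.3520

n = 19, x̄ = 3.16.
For a Normal prior and Normal likelihood with known variance, the posterior is Normal; its mode equals its mean, the precision-weighted average.
Prior precision 1/σ₀² = 1/2 = 0.5; data precision n/σ² = 19/2 = 9.5.
μ̂ = (0.5·7 + 9.5·3.16) / (0.5 + 9.5) = 33.52/10 = 3.3520.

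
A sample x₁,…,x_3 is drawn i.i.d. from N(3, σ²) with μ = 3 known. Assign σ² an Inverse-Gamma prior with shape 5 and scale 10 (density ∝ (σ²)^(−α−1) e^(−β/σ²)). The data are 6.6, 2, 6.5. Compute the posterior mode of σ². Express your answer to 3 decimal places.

Sum of squared deviations about the known mean: SS = (6.6−3)² + (2−3)² + (6.5−3)² = 26.21.
The Normal likelihood contributes (σ²)^(−n/2) exp(−SS/(2σ²)), so the posterior is Inverse-Gamma(α + n/2, β + SS/2) = Inverse-Gamma(6.5, 23.105).
The mode of Inverse-Gamma(a, b) is b/(a+1) = 23.105/7.5 ≈ 3.081.

σ̂²_MAP = 3.081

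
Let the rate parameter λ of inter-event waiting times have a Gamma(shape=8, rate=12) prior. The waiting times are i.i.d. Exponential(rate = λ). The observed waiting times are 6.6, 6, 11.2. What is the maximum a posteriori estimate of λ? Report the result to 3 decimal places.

The Exponential(rate=λ) likelihood is ∝ λ^n e^(−λΣtᵢ). Here n = 3 and Σtᵢ = 6.6 + 6 + 11.2 = 23.8.
Posterior ∝ λ^7e^(−12λ) · λ^3e^(−23.8λ) = λ^10e^(−35.8λ), i.e. Gamma(11, 35.8).
Mode = (a−1)/b = 10/35.8 ≈ 0.279.

λ̂_MAP = 0.279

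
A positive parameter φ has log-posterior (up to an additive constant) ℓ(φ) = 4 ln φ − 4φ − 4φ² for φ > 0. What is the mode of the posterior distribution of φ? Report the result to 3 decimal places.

ℓ'(φ) = 4/φ − 4 − 8φ. Setting this to zero and multiplying by φ: 8φ² + 4φ − 4 = 0.
φ = (−4 + √(4² + 4·8·4)) / (2·8) = (−4 + √144) / 16 = (−4 + 12)/16 = 1/2.
ℓ''(φ) = −4/φ² − 8 < 0, confirming a maximum.

φ̂_MAP = 0.500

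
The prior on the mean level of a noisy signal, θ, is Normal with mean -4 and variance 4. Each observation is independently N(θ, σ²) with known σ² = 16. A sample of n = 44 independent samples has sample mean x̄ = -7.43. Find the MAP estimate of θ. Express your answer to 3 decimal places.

θ̂_MAP = -7.144

n = 44, x̄ = -7.43.
For a Normal prior and Normal likelihood with known variance, the posterior is Normal; its mode equals its mean, the precision-weighted average.
Prior precision 1/σ₀² = 1/4 = 0.25; data precision n/σ² = 44/16 = 2.75.
θ̂ = (0.25·(-4) + 2.75·(-7.43)) / (0.25 + 2.75) = (-21.4325)/3 = -8573/1200 ≈ -7.144.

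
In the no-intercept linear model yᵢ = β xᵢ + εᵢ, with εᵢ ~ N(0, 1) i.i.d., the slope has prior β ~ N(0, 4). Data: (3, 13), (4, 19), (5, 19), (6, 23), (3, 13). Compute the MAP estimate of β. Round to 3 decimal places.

β̂_MAP = 4.063

log p(β | y) = −Σ(yᵢ − βxᵢ)²/(2·1) − β²/(2·4) + const.
Setting the derivative to zero: Σxᵢ(yᵢ − βxᵢ)/1 − β/4 = 0, so β = Σxᵢyᵢ / (Σxᵢ² + σ²/τ²).
Σxᵢyᵢ = 3·13 + 4·19 + 5·19 + 6·23 + 3·13 = 387; Σxᵢ² = 95; σ²/τ² = 0.25.
β̂_MAP = 387 / (95 + 0.25) = 387/95.25 ≈ 4.063.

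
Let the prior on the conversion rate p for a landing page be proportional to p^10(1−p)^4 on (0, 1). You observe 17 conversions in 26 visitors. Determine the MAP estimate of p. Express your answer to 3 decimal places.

The prior density ∝ p^10(1−p)^4 is the kernel of Beta(11, 5).
Data: 17 successes in 26 trials. The binomial likelihood contributes p^17(1−p)^9, so the posterior is Beta(11+17, 5+9) = Beta(28, 14).
For Beta(a, b) with a, b > 1 the mode is (a−1)/(a+b−2) = 27/40 ≈ 0.675.

p̂_MAP = 0.675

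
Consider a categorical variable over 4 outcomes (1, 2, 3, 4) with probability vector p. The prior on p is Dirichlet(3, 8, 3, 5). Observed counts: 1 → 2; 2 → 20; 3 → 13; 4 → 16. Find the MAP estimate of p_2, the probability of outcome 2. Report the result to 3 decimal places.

The posterior is Dirichlet(αᵢ + nᵢ) = Dirichlet(5, 28, 16, 21).
For a Dirichlet(a₁,…,a_K) with all aᵢ > 1, the mode has j-th component (aⱼ − 1)/(Σaᵢ − K).
Here Σaᵢ = 70 and K = 4, so p_2 = (28 − 1)/(70 − 4) = 27/66 ≈ 0.409.

MAP estimate: 0.409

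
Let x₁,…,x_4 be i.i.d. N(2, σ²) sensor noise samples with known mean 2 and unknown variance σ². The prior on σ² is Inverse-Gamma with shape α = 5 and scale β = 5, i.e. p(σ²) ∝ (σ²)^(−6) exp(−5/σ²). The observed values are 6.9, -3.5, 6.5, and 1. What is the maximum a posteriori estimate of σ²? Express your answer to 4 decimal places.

σ̂²_MAP = 5.3444

Sum of squared deviations about the known mean: SS = (6.9−2)² + (-3.5−2)² + (6.5−2)² + (1−2)² = 75.51.
The Normal likelihood contributes (σ²)^(−n/2) exp(−SS/(2σ²)), so the posterior is Inverse-Gamma(α + n/2, β + SS/2) = Inverse-Gamma(7, 42.755).
The mode of Inverse-Gamma(a, b) is b/(a+1) = 42.755/8 ≈ 5.3444.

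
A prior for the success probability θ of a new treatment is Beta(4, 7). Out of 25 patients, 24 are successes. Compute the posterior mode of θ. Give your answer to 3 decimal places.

Prior: Beta(4, 7).
Data: 24 successes in 25 trials. The binomial likelihood contributes θ^24(1−θ)^1, so the posterior is Beta(4+24, 7+1) = Beta(28, 8).
For Beta(a, b) with a, b > 1 the mode is (a−1)/(a+b−2) = 27/34 ≈ 0.794.

θ̂_MAP = 0.794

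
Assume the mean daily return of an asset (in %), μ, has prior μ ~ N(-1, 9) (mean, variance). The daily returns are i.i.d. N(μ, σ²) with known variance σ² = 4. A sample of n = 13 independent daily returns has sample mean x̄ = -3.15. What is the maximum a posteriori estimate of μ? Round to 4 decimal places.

μ̂_MAP = -3.0789

n = 13, x̄ = -3.15.
For a Normal prior and Normal likelihood with known variance, the posterior is Normal; its mode equals its mean, the precision-weighted average.
Prior precision 1/σ₀² = 1/9; data precision n/σ² = 13/4 = 3.25.
μ̂ = ((1/9)·(-1) + 3.25·(-3.15)) / (1/9 + 3.25) = (-7451/720)/(121/36) = -7451/2420 ≈ -3.0789.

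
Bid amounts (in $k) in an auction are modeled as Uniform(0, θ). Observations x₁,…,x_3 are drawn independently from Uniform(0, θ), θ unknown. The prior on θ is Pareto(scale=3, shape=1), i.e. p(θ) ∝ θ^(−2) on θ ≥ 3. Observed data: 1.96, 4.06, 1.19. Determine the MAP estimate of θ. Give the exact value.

The Uniform(0, θ) likelihood is θ^(−n) for θ ≥ max(xᵢ), zero otherwise. Here max(xᵢ) = 4.06.
Posterior ∝ θ^(−2) · θ^(−3) = θ^(−5) on θ ≥ max(3, 4.06) = 4.06.
This density is strictly decreasing in θ, so the posterior mode lies at the lower boundary of the support.

θ̂_MAP = 4.06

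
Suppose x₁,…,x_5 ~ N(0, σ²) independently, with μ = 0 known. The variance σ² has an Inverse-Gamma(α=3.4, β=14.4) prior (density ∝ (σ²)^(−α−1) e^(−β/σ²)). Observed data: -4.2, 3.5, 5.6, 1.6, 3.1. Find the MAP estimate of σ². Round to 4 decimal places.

σ̂²_MAP = 7.4072

Sum of squared deviations about the known mean: SS = (-4.2−0)² + (3.5−0)² + (5.6−0)² + (1.6−0)² + (3.1−0)² = 73.42.
The Normal likelihood contributes (σ²)^(−n/2) exp(−SS/(2σ²)), so the posterior is Inverse-Gamma(α + n/2, β + SS/2) = Inverse-Gamma(5.9, 51.11).
The mode of Inverse-Gamma(a, b) is b/(a+1) = 51.11/6.9 ≈ 7.4072.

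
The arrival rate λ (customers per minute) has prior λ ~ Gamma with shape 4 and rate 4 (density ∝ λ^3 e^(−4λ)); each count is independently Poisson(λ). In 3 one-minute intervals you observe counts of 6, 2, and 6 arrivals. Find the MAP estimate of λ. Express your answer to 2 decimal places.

λ̂_MAP = 2.43

Σxᵢ = 6+2+6 = 14, with n = 3.
Posterior ∝ λ^3e^(−4λ) · λ^14e^(−3λ) = λ^17e^(−7λ), i.e. Gamma(shape=18, rate=7).
The mode of a Gamma(a, b) with a ≥ 1 (shape–rate) is (a−1)/b = 17/7 ≈ 2.43.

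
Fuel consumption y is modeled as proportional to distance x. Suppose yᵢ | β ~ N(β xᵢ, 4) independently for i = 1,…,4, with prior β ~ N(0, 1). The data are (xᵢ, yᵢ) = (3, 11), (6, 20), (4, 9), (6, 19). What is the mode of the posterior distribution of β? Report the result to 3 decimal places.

β̂_MAP = 3.000

log p(β | y) = −Σ(yᵢ − βxᵢ)²/(2·4) − β²/(2·1) + const.
Setting the derivative to zero: Σxᵢ(yᵢ − βxᵢ)/4 − β/1 = 0, so β = Σxᵢyᵢ / (Σxᵢ² + σ²/τ²).
Σxᵢyᵢ = 3·11 + 6·20 + 4·9 + 6·19 = 303; Σxᵢ² = 97; σ²/τ² = 4.
β̂_MAP = 303 / (97 + 4) = 303/101 ≈ 3.000.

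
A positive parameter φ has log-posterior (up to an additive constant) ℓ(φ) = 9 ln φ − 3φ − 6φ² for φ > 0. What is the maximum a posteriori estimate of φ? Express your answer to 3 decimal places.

φ̂_MAP = 0.750

ℓ'(φ) = 9/φ − 3 − 12φ. Setting this to zero and multiplying by φ: 12φ² + 3φ − 9 = 0.
φ = (−3 + √(3² + 4·12·9)) / (2·12) = (−3 + √441) / 24 = (−3 + 21)/24 = 3/4.
ℓ''(φ) = −9/φ² − 12 < 0, confirming a maximum.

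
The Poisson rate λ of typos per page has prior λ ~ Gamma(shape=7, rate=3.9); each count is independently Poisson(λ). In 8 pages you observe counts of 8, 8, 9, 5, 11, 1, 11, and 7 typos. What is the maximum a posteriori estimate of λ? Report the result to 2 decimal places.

Σxᵢ = 8+8+9+5+11+1+11+7 = 60, with n = 8.
Posterior ∝ λ^6e^(−3.9λ) · λ^60e^(−8λ) = λ^66e^(−11.9λ), i.e. Gamma(shape=67, rate=11.9).
The mode of a Gamma(a, b) with a ≥ 1 (shape–rate) is (a−1)/b = 66/11.9 ≈ 5.55.

λ̂_MAP = 5.55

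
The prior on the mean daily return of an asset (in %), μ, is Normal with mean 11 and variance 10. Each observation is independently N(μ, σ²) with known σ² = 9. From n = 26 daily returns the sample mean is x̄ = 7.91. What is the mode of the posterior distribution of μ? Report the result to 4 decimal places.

n = 26, x̄ = 7.91.
For a Normal prior and Normal likelihood with known variance, the posterior is Normal; its mode equals its mean, the precision-weighted average.
Prior precision 1/σ₀² = 1/10 = 0.1; data precision n/σ² = 26/9.
μ̂ = (0.1·11 + (26/9)·7.91) / (0.1 + 26/9) = (5389/225)/(269/90) = 10778/1345 ≈ 8.0134.

μ̂_MAP = 8.0134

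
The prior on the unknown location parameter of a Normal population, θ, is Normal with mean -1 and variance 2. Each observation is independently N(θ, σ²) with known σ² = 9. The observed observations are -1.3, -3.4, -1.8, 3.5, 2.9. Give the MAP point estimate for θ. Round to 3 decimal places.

θ̂_MAP = -0.484

n = 5; x̄ = ((-1.3) + (-3.4) + (-1.8) + 3.5 + 2.9)/5 = -0.1/5 = -0.02.
For a Normal prior and Normal likelihood with known variance, the posterior is Normal; its mode equals its mean, the precision-weighted average.
Prior precision 1/σ₀² = 1/2 = 0.5; data precision n/σ² = 5/9.
θ̂ = (0.5·(-1) + (5/9)·(-0.02)) / (0.5 + 5/9) = (-23/45)/(19/18) = -46/95 ≈ -0.484.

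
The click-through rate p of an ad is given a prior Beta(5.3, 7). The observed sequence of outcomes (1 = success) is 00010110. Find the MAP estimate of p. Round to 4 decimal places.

p̂_MAP = 0.3989

Prior: Beta(5.3, 7).
Data: 3 successes in 8 trials (from the sequence). The binomial likelihood contributes p^3(1−p)^5, so the posterior is Beta(5.3+3, 7+5) = Beta(8.3, 12).
For Beta(a, b) with a, b > 1 the mode is (a−1)/(a+b−2) = 7.3/18.3 ≈ 0.3989.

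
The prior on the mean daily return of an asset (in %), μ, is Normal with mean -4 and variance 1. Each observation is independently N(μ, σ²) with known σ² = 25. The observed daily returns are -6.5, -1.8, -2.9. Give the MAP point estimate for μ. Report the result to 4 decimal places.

n = 3; x̄ = ((-6.5) + (-1.8) + (-2.9))/3 = -11.2/3 = -56/15 ≈ -3.7333.
For a Normal prior and Normal likelihood with known variance, the posterior is Normal; its mode equals its mean, the precision-weighted average.
Prior precision 1/σ₀² = 1/1 = 1; data precision n/σ² = 3/25 = 0.12.
μ̂ = (1·(-4) + 0.12·(-56/15)) / (1 + 0.12) = (-4.448)/1.12 = -139/35 ≈ -3.9714.

μ̂_MAP = -3.9714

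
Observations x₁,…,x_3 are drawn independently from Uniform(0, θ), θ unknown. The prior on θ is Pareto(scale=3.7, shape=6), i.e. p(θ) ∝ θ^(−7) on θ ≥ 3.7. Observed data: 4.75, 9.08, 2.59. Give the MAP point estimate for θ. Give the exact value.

θ̂_MAP = 9.08

The Uniform(0, θ) likelihood is θ^(−n) for θ ≥ max(xᵢ), zero otherwise. Here max(xᵢ) = 9.08.
Posterior ∝ θ^(−7) · θ^(−3) = θ^(−10) on θ ≥ max(3.7, 9.08) = 9.08.
This density is strictly decreasing in θ, so the posterior mode lies at the lower boundary of the support.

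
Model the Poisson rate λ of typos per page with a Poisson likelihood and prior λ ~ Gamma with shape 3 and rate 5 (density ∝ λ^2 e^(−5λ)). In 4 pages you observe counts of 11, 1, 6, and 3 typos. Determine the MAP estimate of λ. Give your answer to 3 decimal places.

λ̂_MAP = 2.556

Σxᵢ = 11+1+6+3 = 21, with n = 4.
Posterior ∝ λ^2e^(−5λ) · λ^21e^(−4λ) = λ^23e^(−9λ), i.e. Gamma(shape=24, rate=9).
The mode of a Gamma(a, b) with a ≥ 1 (shape–rate) is (a−1)/b = 23/9 ≈ 2.556.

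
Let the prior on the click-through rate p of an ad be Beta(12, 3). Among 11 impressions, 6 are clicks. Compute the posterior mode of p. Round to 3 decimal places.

Prior: Beta(12, 3).
Data: 6 successes in 11 trials. The binomial likelihood contributes p^6(1−p)^5, so the posterior is Beta(12+6, 3+5) = Beta(18, 8).
For Beta(a, b) with a, b > 1 the mode is (a−1)/(a+b−2) = 17/24 ≈ 0.708.

p̂_MAP = 0.708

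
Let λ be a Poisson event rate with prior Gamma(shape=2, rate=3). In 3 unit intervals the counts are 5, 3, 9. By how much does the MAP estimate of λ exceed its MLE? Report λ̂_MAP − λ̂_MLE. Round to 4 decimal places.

MAP − MLE = -2.6667

Σxᵢ = 17. Posterior is Gamma(19, 6); MAP = (19−1)/6 = 18/6 ≈ 3.00000.
MLE = x̄ = 17/3 ≈ 5.66667.
Difference = 18/6 − 17/3 = -8/3 ≈ -2.6667.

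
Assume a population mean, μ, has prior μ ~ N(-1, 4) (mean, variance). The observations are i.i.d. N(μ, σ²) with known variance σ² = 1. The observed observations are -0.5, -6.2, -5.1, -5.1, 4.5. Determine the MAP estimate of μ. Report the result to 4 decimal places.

n = 5; x̄ = ((-0.5) + (-6.2) + (-5.1) + (-5.1) + 4.5)/5 = -12.4/5 = -2.48.
For a Normal prior and Normal likelihood with known variance, the posterior is Normal; its mode equals its mean, the precision-weighted average.
Prior precision 1/σ₀² = 1/4 = 0.25; data precision n/σ² = 5/1 = 5.
μ̂ = (0.25·(-1) + 5·(-2.48)) / (0.25 + 5) = (-12.65)/5.25 = -253/105 ≈ -2.4095.

μ̂_MAP = -2.4095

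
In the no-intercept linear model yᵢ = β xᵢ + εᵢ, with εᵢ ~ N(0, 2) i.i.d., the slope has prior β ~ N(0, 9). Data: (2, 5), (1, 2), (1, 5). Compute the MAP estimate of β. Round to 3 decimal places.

log p(β | y) = −Σ(yᵢ − βxᵢ)²/(2·2) − β²/(2·9) + const.
Setting the derivative to zero: Σxᵢ(yᵢ − βxᵢ)/2 − β/9 = 0, so β = Σxᵢyᵢ / (Σxᵢ² + σ²/τ²).
Σxᵢyᵢ = 2·5 + 1·2 + 1·5 = 17; Σxᵢ² = 6; σ²/τ² = 2/9.
β̂_MAP = 17 / (6 + 2/9) = 17/(56/9) = 153/56 ≈ 2.732.

β̂_MAP = 2.732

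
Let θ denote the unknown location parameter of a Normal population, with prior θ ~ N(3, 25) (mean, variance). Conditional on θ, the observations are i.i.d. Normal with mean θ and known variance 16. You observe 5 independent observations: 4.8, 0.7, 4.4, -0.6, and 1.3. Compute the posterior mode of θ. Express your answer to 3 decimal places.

θ̂_MAP = 2.220

n = 5; x̄ = (4.8 + 0.7 + 4.4 + (-0.6) + 1.3)/5 = 10.6/5 = 2.12.
For a Normal prior and Normal likelihood with known variance, the posterior is Normal; its mode equals its mean, the precision-weighted average.
Prior precision 1/σ₀² = 1/25 = 0.04; data precision n/σ² = 5/16 = 0.3125.
θ̂ = (0.04·3 + 0.3125·2.12) / (0.04 + 0.3125) = 0.7825/0.3525 = 313/141 ≈ 2.220.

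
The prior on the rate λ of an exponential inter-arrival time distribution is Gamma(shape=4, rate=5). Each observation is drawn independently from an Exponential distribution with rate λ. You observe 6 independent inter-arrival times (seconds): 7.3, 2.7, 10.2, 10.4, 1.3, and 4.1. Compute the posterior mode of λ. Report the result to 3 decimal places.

λ̂_MAP = 0.220

The Exponential(rate=λ) likelihood is ∝ λ^n e^(−λΣtᵢ). Here n = 6 and Σtᵢ = 7.3 + 2.7 + 10.2 + 10.4 + 1.3 + 4.1 = 36.
Posterior ∝ λ^3e^(−5λ) · λ^6e^(−36λ) = λ^9e^(−41λ), i.e. Gamma(10, 41).
Mode = (a−1)/b = 9/41 ≈ 0.220.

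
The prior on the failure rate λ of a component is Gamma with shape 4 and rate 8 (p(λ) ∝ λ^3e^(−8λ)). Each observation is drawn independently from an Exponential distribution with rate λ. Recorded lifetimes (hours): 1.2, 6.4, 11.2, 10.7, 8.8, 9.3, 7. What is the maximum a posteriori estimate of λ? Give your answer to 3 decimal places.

λ̂_MAP = 0.160

The Exponential(rate=λ) likelihood is ∝ λ^n e^(−λΣtᵢ). Here n = 7 and Σtᵢ = 1.2 + 6.4 + 11.2 + 10.7 + 8.8 + 9.3 + 7 = 54.6.
Posterior ∝ λ^3e^(−8λ) · λ^7e^(−54.6λ) = λ^10e^(−62.6λ), i.e. Gamma(11, 62.6).
Mode = (a−1)/b = 10/62.6 ≈ 0.160.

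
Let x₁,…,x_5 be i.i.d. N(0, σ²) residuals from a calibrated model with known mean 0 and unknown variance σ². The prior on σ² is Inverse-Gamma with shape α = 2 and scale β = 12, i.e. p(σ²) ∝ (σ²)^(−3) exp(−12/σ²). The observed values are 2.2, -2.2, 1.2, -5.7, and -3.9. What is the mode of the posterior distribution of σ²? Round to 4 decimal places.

Sum of squared deviations about the known mean: SS = (2.2−0)² + (-2.2−0)² + (1.2−0)² + (-5.7−0)² + (-3.9−0)² = 58.82.
The Normal likelihood contributes (σ²)^(−n/2) exp(−SS/(2σ²)), so the posterior is Inverse-Gamma(α + n/2, β + SS/2) = Inverse-Gamma(4.5, 41.41).
The mode of Inverse-Gamma(a, b) is b/(a+1) = 41.41/5.5 ≈ 7.5291.

σ̂²_MAP = 7.5291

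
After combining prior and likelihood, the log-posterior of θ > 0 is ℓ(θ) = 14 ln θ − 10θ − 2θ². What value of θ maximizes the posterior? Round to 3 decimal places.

ℓ'(θ) = 14/θ − 10 − 4θ. Setting this to zero and multiplying by θ: 4θ² + 10θ − 14 = 0.
θ = (−10 + √(10² + 4·4·14)) / (2·4) = (−10 + √324) / 8 = (−10 + 18)/8 = 1.
ℓ''(θ) = −14/θ² − 4 < 0, confirming a maximum.

θ̂_MAP = 1.000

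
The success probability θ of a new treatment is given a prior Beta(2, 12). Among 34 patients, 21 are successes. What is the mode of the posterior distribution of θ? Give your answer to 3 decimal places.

Prior: Beta(2, 12).
Data: 21 successes in 34 trials. The binomial likelihood contributes θ^21(1−θ)^13, so the posterior is Beta(2+21, 12+13) = Beta(23, 25).
For Beta(a, b) with a, b > 1 the mode is (a−1)/(a+b−2) = 22/46 ≈ 0.478.

θ̂_MAP = 0.478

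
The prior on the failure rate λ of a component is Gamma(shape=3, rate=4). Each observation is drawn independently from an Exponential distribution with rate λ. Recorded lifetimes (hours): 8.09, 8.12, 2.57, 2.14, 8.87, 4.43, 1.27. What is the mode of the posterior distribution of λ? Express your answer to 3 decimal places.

The Exponential(rate=λ) likelihood is ∝ λ^n e^(−λΣtᵢ). Here n = 7 and Σtᵢ = 8.09 + 8.12 + 2.57 + 2.14 + 8.87 + 4.43 + 1.27 = 35.49.
Posterior ∝ λ^2e^(−4λ) · λ^7e^(−35.49λ) = λ^9e^(−39.49λ), i.e. Gamma(10, 39.49).
Mode = (a−1)/b = 9/39.49 ≈ 0.228.

λ̂_MAP = 0.228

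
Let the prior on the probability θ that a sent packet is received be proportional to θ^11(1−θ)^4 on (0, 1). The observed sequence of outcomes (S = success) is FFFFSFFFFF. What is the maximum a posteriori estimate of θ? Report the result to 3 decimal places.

The prior density ∝ θ^11(1−θ)^4 is the kernel of Beta(12, 5).
Data: 1 success in 10 trials (from the sequence). The binomial likelihood contributes θ(1−θ)^9, so the posterior is Beta(12+1, 5+9) = Beta(13, 14).
For Beta(a, b) with a, b > 1 the mode is (a−1)/(a+b−2) = 12/25 ≈ 0.480.

θ̂_MAP = 0.480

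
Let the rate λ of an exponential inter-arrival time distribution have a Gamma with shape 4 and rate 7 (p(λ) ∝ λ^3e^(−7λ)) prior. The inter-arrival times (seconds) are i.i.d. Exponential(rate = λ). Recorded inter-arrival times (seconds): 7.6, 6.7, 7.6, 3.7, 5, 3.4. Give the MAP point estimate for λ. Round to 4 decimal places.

λ̂_MAP = 0.2195

The Exponential(rate=λ) likelihood is ∝ λ^n e^(−λΣtᵢ). Here n = 6 and Σtᵢ = 7.6 + 6.7 + 7.6 + 3.7 + 5 + 3.4 = 34.
Posterior ∝ λ^3e^(−7λ) · λ^6e^(−34λ) = λ^9e^(−41λ), i.e. Gamma(10, 41).
Mode = (a−1)/b = 9/41 ≈ 0.2195.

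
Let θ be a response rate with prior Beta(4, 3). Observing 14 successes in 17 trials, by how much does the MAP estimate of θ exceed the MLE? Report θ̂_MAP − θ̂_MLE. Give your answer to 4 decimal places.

MAP − MLE = -0.0508

Posterior is Beta(18, 6); MAP = (18−1)/(24−2) = 17/22 ≈ 0.77273.
MLE ignores the prior: θ̂_MLE = k/n = 14/17 ≈ 0.82353.
Difference = 17/22 − 14/17 = -19/374 ≈ -0.0508.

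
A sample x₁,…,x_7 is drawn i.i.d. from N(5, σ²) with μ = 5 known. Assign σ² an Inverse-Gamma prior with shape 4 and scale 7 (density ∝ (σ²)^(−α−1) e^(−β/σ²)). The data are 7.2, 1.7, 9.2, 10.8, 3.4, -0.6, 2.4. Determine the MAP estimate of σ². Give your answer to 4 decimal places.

Sum of squared deviations about the known mean: SS = (7.2−5)² + (1.7−5)² + (9.2−5)² + (10.8−5)² + (3.4−5)² + (-0.6−5)² + (2.4−5)² = 107.69.
The Normal likelihood contributes (σ²)^(−n/2) exp(−SS/(2σ²)), so the posterior is Inverse-Gamma(α + n/2, β + SS/2) = Inverse-Gamma(7.5, 60.845).
The mode of Inverse-Gamma(a, b) is b/(a+1) = 60.845/8.5 ≈ 7.1582.

σ̂²_MAP = 7.1582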